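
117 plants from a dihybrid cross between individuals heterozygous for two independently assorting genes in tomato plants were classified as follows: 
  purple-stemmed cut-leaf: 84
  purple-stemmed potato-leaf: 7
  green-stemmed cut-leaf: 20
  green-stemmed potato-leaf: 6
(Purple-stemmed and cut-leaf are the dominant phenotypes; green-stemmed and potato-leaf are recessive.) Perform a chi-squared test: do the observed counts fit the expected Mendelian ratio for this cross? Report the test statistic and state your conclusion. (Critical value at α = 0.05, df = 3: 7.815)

A dihybrid F₂ with independent assortment and complete dominance at both loci gives a 9:3:3:1 phenotypic ratio.
Expected counts for N = 117 under a 9:3:3:1 ratio (total parts = 16):
  purple-stemmed cut-leaf: 117 × 9/16 = 65.8125
  purple-stemmed potato-leaf: 117 × 3/16 = 21.9375
  green-stemmed cut-leaf: 117 × 3/16 = 21.9375
  green-stemmed potato-leaf: 117 × 1/16 = 7.3125
χ² = Σ (O − E)² / E
  purple-stemmed cut-leaf: (84 − 65.8125)² / 65.8125 = 5.0262
  purple-stemmed potato-leaf: (7 − 21.9375)² / 21.9375 = 10.1711
  green-stemmed cut-leaf: (20 − 21.9375)² / 21.9375 = 0.1711
  green-stemmed potato-leaf: (6 − 7.3125)² / 7.3125 = 0.2356
χ² = 5.0262 + 10.1711 + 0.1711 + 0.2356 = 15.604
Degrees of freedom = 4 − 1 = 3; critical value at α = 0.05 is 7.815.
Since 15.604 > 7.815, we reject the null hypothesis — the data do not fit the 9:3:3:1 ratio.

15.604; not consistent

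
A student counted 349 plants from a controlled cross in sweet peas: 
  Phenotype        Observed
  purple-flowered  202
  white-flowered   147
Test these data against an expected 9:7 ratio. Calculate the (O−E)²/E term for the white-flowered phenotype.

0.212

The 9:7 ratio has 16 parts, so with N = 349 the expected counts are:
  purple-flowered: 349 × 9/16 = 196.3125
  white-flowered: 349 × 7/16 = 152.6875
Contribution of white-flowered: (147 − 152.6875)² / 152.6875 = 0.2119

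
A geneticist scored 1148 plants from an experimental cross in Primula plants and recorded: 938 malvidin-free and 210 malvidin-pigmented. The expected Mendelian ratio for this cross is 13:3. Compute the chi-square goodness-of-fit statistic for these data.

0.158

Expected counts for N = 1148 under a 13:3 ratio (total parts = 16):
  malvidin-free: 1148 × 13/16 = 932.75
  malvidin-pigmented: 1148 × 3/16 = 215.25
χ² = Σ (O − E)² / E
  malvidin-free: (938 − 932.75)² / 932.75 = 0.0295
  malvidin-pigmented: (210 − 215.25)² / 215.25 = 0.1280
χ² = 0.0295 + 0.1280 = 0.1575 ≈ 0.158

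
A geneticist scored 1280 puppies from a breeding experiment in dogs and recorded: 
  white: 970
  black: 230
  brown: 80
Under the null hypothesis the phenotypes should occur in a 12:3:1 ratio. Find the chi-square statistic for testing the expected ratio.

The 12:3:1 ratio has 16 parts, so with N = 1280 the expected counts are:
  white: 1280 × 12/16 = 960
  black: 1280 × 3/16 = 240
  brown: 1280 × 1/16 = 80
χ² = Σ (O − E)² / E
  white: (970 − 960)² / 960 = 0.1042
  black: (230 − 240)² / 240 = 0.4167
  brown: (80 − 80)² / 80 = 0.0000
χ² = 0.1042 + 0.4167 + 0.0000 = 0.5209 ≈ 0.521

0.521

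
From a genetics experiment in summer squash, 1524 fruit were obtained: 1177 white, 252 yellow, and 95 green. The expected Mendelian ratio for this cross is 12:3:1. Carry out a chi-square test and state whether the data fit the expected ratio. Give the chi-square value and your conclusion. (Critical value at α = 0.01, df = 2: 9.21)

The 12:3:1 ratio has 16 parts, so with N = 1524 the expected counts are:
  white: 1524 × 12/16 = 1143
  yellow: 1524 × 3/16 = 285.75
  green: 1524 × 1/16 = 95.25
χ² = Σ (O − E)² / E
  white: (1177 − 1143)² / 1143 = 1.0114
  yellow: (252 − 285.75)² / 285.75 = 3.9862
  green: (95 − 95.25)² / 95.25 = 0.0007
χ² = 1.0114 + 3.9862 + 0.0007 = 4.9983 ≈ 4.998
Degrees of freedom = 3 − 1 = 2; critical value at α = 0.01 is 9.21.
Since 4.998 < 9.21, we fail to reject the null hypothesis — the data are consistent with the 12:3:1 ratio.

4.998; consistent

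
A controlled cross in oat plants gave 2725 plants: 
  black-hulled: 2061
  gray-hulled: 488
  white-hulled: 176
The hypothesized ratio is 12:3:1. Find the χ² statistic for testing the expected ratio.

1.365

Under the 12:3:1 hypothesis (Σ ratio = 16, N = 2725):
  black-hulled: 2725 × 12/16 = 2043.75
  gray-hulled: 2725 × 3/16 = 510.9375
  white-hulled: 2725 × 1/16 = 170.3125
χ² = Σ (O − E)² / E
  black-hulled: (2061 − 2043.75)² / 2043.75 = 0.1456
  gray-hulled: (488 − 510.9375)² / 510.9375 = 1.0297
  white-hulled: (176 − 170.3125)² / 170.3125 = 0.1899
χ² = 0.1456 + 1.0297 + 0.1899 = 1.3652 ≈ 1.365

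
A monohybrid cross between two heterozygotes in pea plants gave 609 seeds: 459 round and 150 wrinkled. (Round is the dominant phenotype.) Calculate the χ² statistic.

0.044

For a monohybrid cross between heterozygotes with complete dominance, the expected phenotypic ratio is 3:1.
Total ratio parts = 4. Expected numbers out of 609:
  round: 609 × 3/4 = 456.75
  wrinkled: 609 × 1/4 = 152.25
χ² = Σ (O − E)² / E
  round: (459 − 456.75)² / 456.75 = 0.0111
  wrinkled: (150 − 152.25)² / 152.25 = 0.0333
χ² = 0.0111 + 0.0333 = 0.0444 ≈ 0.044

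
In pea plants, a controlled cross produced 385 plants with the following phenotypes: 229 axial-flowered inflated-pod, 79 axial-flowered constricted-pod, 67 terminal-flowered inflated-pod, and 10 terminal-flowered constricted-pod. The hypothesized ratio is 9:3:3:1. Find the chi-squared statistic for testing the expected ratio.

The 9:3:3:1 ratio has 16 parts, so with N = 385 the expected counts are:
  axial-flowered inflated-pod: 385 × 9/16 = 216.5625
  axial-flowered constricted-pod: 385 × 3/16 = 72.1875
  terminal-flowered inflated-pod: 385 × 3/16 = 72.1875
  terminal-flowered constricted-pod: 385 × 1/16 = 24.0625
χ² = Σ (O − E)² / E
  axial-flowered inflated-pod: (229 − 216.5625)² / 216.5625 = 0.7143
  axial-flowered constricted-pod: (79 − 72.1875)² / 72.1875 = 0.6429
  terminal-flowered inflated-pod: (67 − 72.1875)² / 72.1875 = 0.3728
  terminal-flowered constricted-pod: (10 − 24.0625)² / 24.0625 = 8.2183
χ² = 0.7143 + 0.6429 + 0.3728 + 8.2183 = 9.9483 ≈ 9.948

9.948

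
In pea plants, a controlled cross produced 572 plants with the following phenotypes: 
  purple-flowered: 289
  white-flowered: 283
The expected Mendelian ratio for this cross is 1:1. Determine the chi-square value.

Under the 1:1 hypothesis (Σ ratio = 2, N = 572):
  purple-flowered: 572 × 1/2 = 286
  white-flowered: 572 × 1/2 = 286
χ² = Σ (O − E)² / E
  purple-flowered: (289 − 286)² / 286 = 0.0315
  white-flowered: (283 − 286)² / 286 = 0.0315
χ² = 0.0315 + 0.0315 = 0.063

0.063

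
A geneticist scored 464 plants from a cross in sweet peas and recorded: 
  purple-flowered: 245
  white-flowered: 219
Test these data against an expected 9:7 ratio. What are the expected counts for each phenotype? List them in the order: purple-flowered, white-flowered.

261, 203

Expected counts for N = 464 under a 9:7 ratio (total parts = 16):
  purple-flowered: 464 × 9/16 = 261
  white-flowered: 464 × 7/16 = 203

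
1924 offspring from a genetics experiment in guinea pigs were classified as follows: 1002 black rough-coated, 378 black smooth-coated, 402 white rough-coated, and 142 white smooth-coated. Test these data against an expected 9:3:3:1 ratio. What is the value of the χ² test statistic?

15.426

Total ratio parts = 16. Expected numbers out of 1924:
  black rough-coated: 1924 × 9/16 = 1082.25
  black smooth-coated: 1924 × 3/16 = 360.75
  white rough-coated: 1924 × 3/16 = 360.75
  white smooth-coated: 1924 × 1/16 = 120.25
χ² = Σ (O − E)² / E
  black rough-coated: (1002 − 1082.25)² / 1082.25 = 5.9506
  black smooth-coated: (378 − 360.75)² / 360.75 = 0.8248
  white rough-coated: (402 − 360.75)² / 360.75 = 4.7167
  white smooth-coated: (142 − 120.25)² / 120.25 = 3.9340
χ² = 5.9506 + 0.8248 + 4.7167 + 3.9340 = 15.4261 ≈ 15.426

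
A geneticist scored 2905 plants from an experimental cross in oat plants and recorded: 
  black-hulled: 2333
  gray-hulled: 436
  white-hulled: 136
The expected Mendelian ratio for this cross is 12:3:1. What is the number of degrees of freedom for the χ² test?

2

A goodness-of-fit test with 3 phenotype classes has df = 3 − 1 = 2.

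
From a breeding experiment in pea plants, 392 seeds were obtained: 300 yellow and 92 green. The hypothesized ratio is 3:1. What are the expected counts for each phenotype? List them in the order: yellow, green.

294, 98

Expected counts for N = 392 under a 3:1 ratio (total parts = 4):
  yellow: 392 × 3/4 = 294
  green: 392 × 1/4 = 98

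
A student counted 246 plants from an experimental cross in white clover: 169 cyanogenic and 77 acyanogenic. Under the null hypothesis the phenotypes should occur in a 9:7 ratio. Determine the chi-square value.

Expected counts for N = 246 under a 9:7 ratio (total parts = 16):
  cyanogenic: 246 × 9/16 = 138.375
  acyanogenic: 246 × 7/16 = 107.625
χ² = Σ (O − E)² / E
  cyanogenic: (169 − 138.375)² / 138.375 = 6.7779
  acyanogenic: (77 − 107.625)² / 107.625 = 8.7144
χ² = 6.7779 + 8.7144 = 15.4923 ≈ 15.492

15.492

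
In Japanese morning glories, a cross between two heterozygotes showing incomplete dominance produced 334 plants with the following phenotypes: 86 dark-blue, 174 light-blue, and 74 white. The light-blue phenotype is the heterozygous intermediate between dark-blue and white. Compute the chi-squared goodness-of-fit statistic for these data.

With incomplete dominance, a heterozygote × heterozygote cross gives a 1:2:1 phenotypic ratio.
The 1:2:1 ratio has 4 parts, so with N = 334 the expected counts are:
  dark-blue: 334 × 1/4 = 83.5
  light-blue: 334 × 2/4 = 167
  white: 334 × 1/4 = 83.5
χ² = Σ (O − E)² / E
  dark-blue: (86 − 83.5)² / 83.5 = 0.0749
  light-blue: (174 − 167)² / 167 = 0.2934
  white: (74 − 83.5)² / 83.5 = 1.0808
χ² = 0.0749 + 0.2934 + 1.0808 = 1.4491 ≈ 1.449

1.449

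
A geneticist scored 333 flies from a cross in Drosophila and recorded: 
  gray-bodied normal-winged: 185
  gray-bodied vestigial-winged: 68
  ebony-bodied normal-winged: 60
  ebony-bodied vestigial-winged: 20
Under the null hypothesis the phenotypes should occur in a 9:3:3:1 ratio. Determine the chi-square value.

0.651

Under the 9:3:3:1 hypothesis (Σ ratio = 16, N = 333):
  gray-bodied normal-winged: 333 × 9/16 = 187.3125
  gray-bodied vestigial-winged: 333 × 3/16 = 62.4375
  ebony-bodied normal-winged: 333 × 3/16 = 62.4375
  ebony-bodied vestigial-winged: 333 × 1/16 = 20.8125
χ² = Σ (O − E)² / E
  gray-bodied normal-winged: (185 − 187.3125)² / 187.3125 = 0.0285
  gray-bodied vestigial-winged: (68 − 62.4375)² / 62.4375 = 0.4956
  ebony-bodied normal-winged: (60 − 62.4375)² / 62.4375 = 0.0952
  ebony-bodied vestigial-winged: (20 − 20.8125)² / 20.8125 = 0.0317
χ² = 0.0285 + 0.4956 + 0.0952 + 0.0317 = 0.651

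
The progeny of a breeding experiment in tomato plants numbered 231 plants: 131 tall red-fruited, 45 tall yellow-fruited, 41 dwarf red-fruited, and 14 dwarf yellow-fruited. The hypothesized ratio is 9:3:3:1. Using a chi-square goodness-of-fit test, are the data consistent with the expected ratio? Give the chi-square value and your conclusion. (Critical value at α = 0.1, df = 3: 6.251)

0.211; consistent

Total ratio parts = 16. Expected numbers out of 231:
  tall red-fruited: 231 × 9/16 = 129.9375
  tall yellow-fruited: 231 × 3/16 = 43.3125
  dwarf red-fruited: 231 × 3/16 = 43.3125
  dwarf yellow-fruited: 231 × 1/16 = 14.4375
χ² = Σ (O − E)² / E
  tall red-fruited: (131 − 129.9375)² / 129.9375 = 0.0087
  tall yellow-fruited: (45 − 43.3125)² / 43.3125 = 0.0657
  dwarf red-fruited: (41 − 43.3125)² / 43.3125 = 0.1235
  dwarf yellow-fruited: (14 − 14.4375)² / 14.4375 = 0.0133
χ² = 0.0087 + 0.0657 + 0.1235 + 0.0133 = 0.2112 ≈ 0.211
Degrees of freedom = 4 − 1 = 3; critical value at α = 0.1 is 6.251.
Since 0.211 < 6.251, we fail to reject the null hypothesis — the data are consistent with the 9:3:3:1 ratio.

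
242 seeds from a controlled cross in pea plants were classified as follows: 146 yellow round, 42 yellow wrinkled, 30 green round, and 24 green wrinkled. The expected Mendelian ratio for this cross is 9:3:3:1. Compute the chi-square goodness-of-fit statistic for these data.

11.385

Total ratio parts = 16. Expected numbers out of 242:
  yellow round: 242 × 9/16 = 136.125
  yellow wrinkled: 242 × 3/16 = 45.375
  green round: 242 × 3/16 = 45.375
  green wrinkled: 242 × 1/16 = 15.125
χ² = Σ (O − E)² / E
  yellow round: (146 − 136.125)² / 136.125 = 0.7164
  yellow wrinkled: (42 − 45.375)² / 45.375 = 0.2510
  green round: (30 − 45.375)² / 45.375 = 5.2097
  green wrinkled: (24 − 15.125)² / 15.125 = 5.2076
χ² = 0.7164 + 0.2510 + 5.2097 + 5.2076 = 11.3847 ≈ 11.385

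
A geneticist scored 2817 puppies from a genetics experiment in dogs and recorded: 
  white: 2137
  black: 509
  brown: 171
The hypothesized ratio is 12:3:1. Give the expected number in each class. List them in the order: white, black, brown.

2112.75, 528.1875, 176.0625

The 12:3:1 ratio has 16 parts, so with N = 2817 the expected counts are:
  white: 2817 × 12/16 = 2112.75
  black: 2817 × 3/16 = 528.1875
  brown: 2817 × 1/16 = 176.0625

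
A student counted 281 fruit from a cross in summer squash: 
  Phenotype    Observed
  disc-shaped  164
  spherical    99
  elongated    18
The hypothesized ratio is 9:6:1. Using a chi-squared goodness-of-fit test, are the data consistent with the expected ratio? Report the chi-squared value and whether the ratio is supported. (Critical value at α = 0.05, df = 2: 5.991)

Total ratio parts = 16. Expected numbers out of 281:
  disc-shaped: 281 × 9/16 = 158.0625
  spherical: 281 × 6/16 = 105.375
  elongated: 281 × 1/16 = 17.5625
χ² = Σ (O − E)² / E
  disc-shaped: (164 − 158.0625)² / 158.0625 = 0.2230
  spherical: (99 − 105.375)² / 105.375 = 0.3857
  elongated: (18 − 17.5625)² / 17.5625 = 0.0109
χ² = 0.2230 + 0.3857 + 0.0109 = 0.6196 ≈ 0.620
Degrees of freedom = 3 − 1 = 2; critical value at α = 0.05 is 5.991.
Since 0.620 < 5.991, we fail to reject the null hypothesis — the data are consistent with the 9:6:1 ratio.

0.620; consistent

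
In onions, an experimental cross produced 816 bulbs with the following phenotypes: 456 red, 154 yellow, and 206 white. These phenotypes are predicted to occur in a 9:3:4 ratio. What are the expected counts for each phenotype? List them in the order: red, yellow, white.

459, 153, 204

Expected counts for N = 816 under a 9:3:4 ratio (total parts = 16):
  red: 816 × 9/16 = 459
  yellow: 816 × 3/16 = 153
  white: 816 × 4/16 = 204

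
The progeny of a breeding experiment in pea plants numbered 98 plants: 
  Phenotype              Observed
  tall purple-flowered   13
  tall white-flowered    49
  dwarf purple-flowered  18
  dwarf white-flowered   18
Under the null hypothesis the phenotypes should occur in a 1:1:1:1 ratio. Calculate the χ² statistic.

Total ratio parts = 4. Expected numbers out of 98:
  tall purple-flowered: 98 × 1/4 = 24.5
  tall white-flowered: 98 × 1/4 = 24.5
  dwarf purple-flowered: 98 × 1/4 = 24.5
  dwarf white-flowered: 98 × 1/4 = 24.5
χ² = Σ (O − E)² / E
  tall purple-flowered: (13 − 24.5)² / 24.5 = 5.3980
  tall white-flowered: (49 − 24.5)² / 24.5 = 24.5000
  dwarf purple-flowered: (18 − 24.5)² / 24.5 = 1.7245
  dwarf white-flowered: (18 − 24.5)² / 24.5 = 1.7245
χ² = 5.3980 + 24.5000 + 1.7245 + 1.7245 = 33.347

33.347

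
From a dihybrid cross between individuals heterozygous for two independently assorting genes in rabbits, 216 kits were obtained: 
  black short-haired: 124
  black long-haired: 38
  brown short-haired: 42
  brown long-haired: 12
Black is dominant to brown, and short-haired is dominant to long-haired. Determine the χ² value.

A dihybrid F₂ with independent assortment and complete dominance at both loci gives a 9:3:3:1 phenotypic ratio.
Under the 9:3:3:1 hypothesis (Σ ratio = 16, N = 216):
  black short-haired: 216 × 9/16 = 121.5
  black long-haired: 216 × 3/16 = 40.5
  brown short-haired: 216 × 3/16 = 40.5
  brown long-haired: 216 × 1/16 = 13.5
χ² = Σ (O − E)² / E
  black short-haired: (124 − 121.5)² / 121.5 = 0.0514
  black long-haired: (38 − 40.5)² / 40.5 = 0.1543
  brown short-haired: (42 − 40.5)² / 40.5 = 0.0556
  brown long-haired: (12 − 13.5)² / 13.5 = 0.1667
χ² = 0.0514 + 0.1543 + 0.0556 + 0.1667 = 0.428

0.428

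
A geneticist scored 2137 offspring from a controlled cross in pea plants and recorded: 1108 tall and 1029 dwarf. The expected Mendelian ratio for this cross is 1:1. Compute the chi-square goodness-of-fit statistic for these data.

2.920

Under the 1:1 hypothesis (Σ ratio = 2, N = 2137):
  tall: 2137 × 1/2 = 1068.5
  dwarf: 2137 × 1/2 = 1068.5
χ² = Σ (O − E)² / E
  tall: (1108 − 1068.5)² / 1068.5 = 1.4602
  dwarf: (1029 − 1068.5)² / 1068.5 = 1.4602
χ² = 1.4602 + 1.4602 = 2.9204 ≈ 2.920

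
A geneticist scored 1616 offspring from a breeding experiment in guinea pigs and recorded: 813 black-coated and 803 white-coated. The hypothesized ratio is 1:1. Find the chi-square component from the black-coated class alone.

The 1:1 ratio has 2 parts, so with N = 1616 the expected counts are:
  black-coated: 1616 × 1/2 = 808
  white-coated: 1616 × 1/2 = 808
Contribution of black-coated: (813 − 808)² / 808 = 0.0309

0.031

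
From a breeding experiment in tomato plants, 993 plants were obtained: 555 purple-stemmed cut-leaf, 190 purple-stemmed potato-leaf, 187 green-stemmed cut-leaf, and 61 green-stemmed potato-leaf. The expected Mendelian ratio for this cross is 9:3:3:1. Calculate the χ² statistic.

0.123

The 9:3:3:1 ratio has 16 parts, so with N = 993 the expected counts are:
  purple-stemmed cut-leaf: 993 × 9/16 = 558.5625
  purple-stemmed potato-leaf: 993 × 3/16 = 186.1875
  green-stemmed cut-leaf: 993 × 3/16 = 186.1875
  green-stemmed potato-leaf: 993 × 1/16 = 62.0625
χ² = Σ (O − E)² / E
  purple-stemmed cut-leaf: (555 − 558.5625)² / 558.5625 = 0.0227
  purple-stemmed potato-leaf: (190 − 186.1875)² / 186.1875 = 0.0781
  green-stemmed cut-leaf: (187 − 186.1875)² / 186.1875 = 0.0035
  green-stemmed potato-leaf: (61 − 62.0625)² / 62.0625 = 0.0182
χ² = 0.0227 + 0.0781 + 0.0035 + 0.0182 = 0.1225 ≈ 0.123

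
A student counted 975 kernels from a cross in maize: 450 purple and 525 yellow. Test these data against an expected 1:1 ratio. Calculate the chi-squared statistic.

Expected counts for N = 975 under a 1:1 ratio (total parts = 2):
  purple: 975 × 1/2 = 487.5
  yellow: 975 × 1/2 = 487.5
χ² = Σ (O − E)² / E
  purple: (450 − 487.5)² / 487.5 = 2.8846
  yellow: (525 − 487.5)² / 487.5 = 2.8846
χ² = 2.8846 + 2.8846 = 5.7692 ≈ 5.769

5.769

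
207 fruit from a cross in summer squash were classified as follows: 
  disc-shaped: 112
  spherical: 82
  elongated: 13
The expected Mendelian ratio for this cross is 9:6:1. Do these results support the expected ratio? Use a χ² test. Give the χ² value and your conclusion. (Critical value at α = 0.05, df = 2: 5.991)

The 9:6:1 ratio has 16 parts, so with N = 207 the expected counts are:
  disc-shaped: 207 × 9/16 = 116.4375
  spherical: 207 × 6/16 = 77.625
  elongated: 207 × 1/16 = 12.9375
χ² = Σ (O − E)² / E
  disc-shaped: (112 − 116.4375)² / 116.4375 = 0.1691
  spherical: (82 − 77.625)² / 77.625 = 0.2466
  elongated: (13 − 12.9375)² / 12.9375 = 0.0003
χ² = 0.1691 + 0.2466 + 0.0003 = 0.416
Degrees of freedom = 3 − 1 = 2; critical value at α = 0.05 is 5.991.
Since 0.416 < 5.991, we fail to reject the null hypothesis — the data are consistent with the 9:6:1 ratio.

0.416; consistent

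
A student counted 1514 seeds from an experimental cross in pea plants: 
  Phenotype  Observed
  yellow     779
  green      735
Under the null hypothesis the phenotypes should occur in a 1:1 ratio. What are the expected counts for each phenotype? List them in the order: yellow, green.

757, 757

Expected counts for N = 1514 under a 1:1 ratio (total parts = 2):
  yellow: 1514 × 1/2 = 757
  green: 1514 × 1/2 = 757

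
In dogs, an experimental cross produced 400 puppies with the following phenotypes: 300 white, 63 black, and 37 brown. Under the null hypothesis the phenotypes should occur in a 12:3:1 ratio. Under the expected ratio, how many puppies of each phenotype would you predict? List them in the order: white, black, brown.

Total ratio parts = 16. Expected numbers out of 400:
  white: 400 × 12/16 = 300
  black: 400 × 3/16 = 75
  brown: 400 × 1/16 = 25

300, 75, 25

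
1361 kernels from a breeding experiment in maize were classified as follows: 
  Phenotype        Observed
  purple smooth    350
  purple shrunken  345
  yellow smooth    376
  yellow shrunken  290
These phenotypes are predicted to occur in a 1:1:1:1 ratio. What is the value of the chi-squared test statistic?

11.523

Total ratio parts = 4. Expected numbers out of 1361:
  purple smooth: 1361 × 1/4 = 340.25
  purple shrunken: 1361 × 1/4 = 340.25
  yellow smooth: 1361 × 1/4 = 340.25
  yellow shrunken: 1361 × 1/4 = 340.25
χ² = Σ (O − E)² / E
  purple smooth: (350 − 340.25)² / 340.25 = 0.2794
  purple shrunken: (345 − 340.25)² / 340.25 = 0.0663
  yellow smooth: (376 − 340.25)² / 340.25 = 3.7562
  yellow shrunken: (290 − 340.25)² / 340.25 = 7.4212
χ² = 0.2794 + 0.0663 + 3.7562 + 7.4212 = 11.5231 ≈ 11.523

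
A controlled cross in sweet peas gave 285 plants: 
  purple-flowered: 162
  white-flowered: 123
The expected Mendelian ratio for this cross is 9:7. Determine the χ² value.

Under the 9:7 hypothesis (Σ ratio = 16, N = 285):
  purple-flowered: 285 × 9/16 = 160.3125
  white-flowered: 285 × 7/16 = 124.6875
χ² = Σ (O − E)² / E
  purple-flowered: (162 − 160.3125)² / 160.3125 = 0.0178
  white-flowered: (123 − 124.6875)² / 124.6875 = 0.0228
χ² = 0.0178 + 0.0228 = 0.0406 ≈ 0.041

0.041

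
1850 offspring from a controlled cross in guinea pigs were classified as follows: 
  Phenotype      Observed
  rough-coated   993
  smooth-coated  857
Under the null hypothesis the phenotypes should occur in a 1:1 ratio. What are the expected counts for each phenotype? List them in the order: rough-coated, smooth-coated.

Under the 1:1 hypothesis (Σ ratio = 2, N = 1850):
  rough-coated: 1850 × 1/2 = 925
  smooth-coated: 1850 × 1/2 = 925

925, 925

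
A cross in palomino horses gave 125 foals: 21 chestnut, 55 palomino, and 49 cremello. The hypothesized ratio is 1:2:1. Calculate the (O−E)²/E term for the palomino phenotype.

Total ratio parts = 4. Expected numbers out of 125:
  chestnut: 125 × 1/4 = 31.25
  palomino: 125 × 2/4 = 62.5
  cremello: 125 × 1/4 = 31.25
Contribution of palomino: (55 − 62.5)² / 62.5 = 0.9000

0.900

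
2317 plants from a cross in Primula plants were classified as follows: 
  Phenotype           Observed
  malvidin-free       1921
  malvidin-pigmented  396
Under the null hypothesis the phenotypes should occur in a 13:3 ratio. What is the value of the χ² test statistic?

Under the 13:3 hypothesis (Σ ratio = 16, N = 2317):
  malvidin-free: 2317 × 13/16 = 1882.5625
  malvidin-pigmented: 2317 × 3/16 = 434.4375
χ² = Σ (O − E)² / E
  malvidin-free: (1921 − 1882.5625)² / 1882.5625 = 0.7848
  malvidin-pigmented: (396 − 434.4375)² / 434.4375 = 3.4008
χ² = 0.7848 + 3.4008 = 4.1856 ≈ 4.186

4.186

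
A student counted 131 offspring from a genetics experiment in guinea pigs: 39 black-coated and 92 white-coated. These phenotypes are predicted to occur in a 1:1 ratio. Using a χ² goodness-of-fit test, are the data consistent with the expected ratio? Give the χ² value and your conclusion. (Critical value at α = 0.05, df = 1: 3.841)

The 1:1 ratio has 2 parts, so with N = 131 the expected counts are:
  black-coated: 131 × 1/2 = 65.5
  white-coated: 131 × 1/2 = 65.5
χ² = Σ (O − E)² / E
  black-coated: (39 − 65.5)² / 65.5 = 10.7214
  white-coated: (92 − 65.5)² / 65.5 = 10.7214
χ² = 10.7214 + 10.7214 = 21.4428 ≈ 21.443
Degrees of freedom = 2 − 1 = 1; critical value at α = 0.05 is 3.841.
Since 21.443 > 3.841, we reject the null hypothesis — the data do not fit the 1:1 ratio.

21.443; not consistent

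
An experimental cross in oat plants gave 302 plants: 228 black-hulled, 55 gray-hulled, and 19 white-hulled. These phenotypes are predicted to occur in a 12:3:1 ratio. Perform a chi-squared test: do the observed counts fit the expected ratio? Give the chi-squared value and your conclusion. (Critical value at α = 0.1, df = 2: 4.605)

0.057; consistent

Expected counts for N = 302 under a 12:3:1 ratio (total parts = 16):
  black-hulled: 302 × 12/16 = 226.5
  gray-hulled: 302 × 3/16 = 56.625
  white-hulled: 302 × 1/16 = 18.875
χ² = Σ (O − E)² / E
  black-hulled: (228 − 226.5)² / 226.5 = 0.0099
  gray-hulled: (55 − 56.625)² / 56.625 = 0.0466
  white-hulled: (19 − 18.875)² / 18.875 = 0.0008
χ² = 0.0099 + 0.0466 + 0.0008 = 0.0573 ≈ 0.057
Degrees of freedom = 3 − 1 = 2; critical value at α = 0.1 is 4.605.
Since 0.057 < 4.605, we fail to reject the null hypothesis — the data are consistent with the 12:3:1 ratio.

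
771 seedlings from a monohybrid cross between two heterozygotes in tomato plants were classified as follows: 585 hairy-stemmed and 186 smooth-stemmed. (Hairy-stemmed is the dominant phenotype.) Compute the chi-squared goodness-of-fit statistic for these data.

0.315

For a monohybrid cross between heterozygotes with complete dominance, the expected phenotypic ratio is 3:1.
Under the 3:1 hypothesis (Σ ratio = 4, N = 771):
  hairy-stemmed: 771 × 3/4 = 578.25
  smooth-stemmed: 771 × 1/4 = 192.75
χ² = Σ (O − E)² / E
  hairy-stemmed: (585 − 578.25)² / 578.25 = 0.0788
  smooth-stemmed: (186 − 192.75)² / 192.75 = 0.2364
χ² = 0.0788 + 0.2364 = 0.3152 ≈ 0.315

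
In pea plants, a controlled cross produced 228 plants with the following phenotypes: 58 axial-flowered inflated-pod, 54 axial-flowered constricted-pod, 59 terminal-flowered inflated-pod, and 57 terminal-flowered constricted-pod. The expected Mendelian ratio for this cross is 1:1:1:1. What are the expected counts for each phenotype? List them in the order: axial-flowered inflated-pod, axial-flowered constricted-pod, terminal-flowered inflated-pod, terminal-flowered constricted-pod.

The 1:1:1:1 ratio has 4 parts, so with N = 228 the expected counts are:
  axial-flowered inflated-pod: 228 × 1/4 = 57
  axial-flowered constricted-pod: 228 × 1/4 = 57
  terminal-flowered inflated-pod: 228 × 1/4 = 57
  terminal-flowered constricted-pod: 228 × 1/4 = 57

57, 57, 57, 57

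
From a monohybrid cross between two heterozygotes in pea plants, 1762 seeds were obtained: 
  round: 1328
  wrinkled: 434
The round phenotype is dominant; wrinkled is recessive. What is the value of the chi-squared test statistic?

0.128

For a monohybrid cross between heterozygotes with complete dominance, the expected phenotypic ratio is 3:1.
The 3:1 ratio has 4 parts, so with N = 1762 the expected counts are:
  round: 1762 × 3/4 = 1321.5
  wrinkled: 1762 × 1/4 = 440.5
χ² = Σ (O − E)² / E
  round: (1328 − 1321.5)² / 1321.5 = 0.0320
  wrinkled: (434 − 440.5)² / 440.5 = 0.0959
χ² = 0.0320 + 0.0959 = 0.1279 ≈ 0.128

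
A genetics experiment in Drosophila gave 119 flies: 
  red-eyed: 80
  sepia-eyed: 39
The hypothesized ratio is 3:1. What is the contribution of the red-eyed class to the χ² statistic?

Total ratio parts = 4. Expected numbers out of 119:
  red-eyed: 119 × 3/4 = 89.25
  sepia-eyed: 119 × 1/4 = 29.75
Contribution of red-eyed: (80 − 89.25)² / 89.25 = 0.9587

0.959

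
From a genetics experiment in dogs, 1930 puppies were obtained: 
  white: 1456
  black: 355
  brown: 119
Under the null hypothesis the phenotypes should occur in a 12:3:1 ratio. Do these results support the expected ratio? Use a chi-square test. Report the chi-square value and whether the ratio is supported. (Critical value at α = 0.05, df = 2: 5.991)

0.202; consistent

Total ratio parts = 16. Expected numbers out of 1930:
  white: 1930 × 12/16 = 1447.5
  black: 1930 × 3/16 = 361.875
  brown: 1930 × 1/16 = 120.625
χ² = Σ (O − E)² / E
  white: (1456 − 1447.5)² / 1447.5 = 0.0499
  black: (355 − 361.875)² / 361.875 = 0.1306
  brown: (119 − 120.625)² / 120.625 = 0.0219
χ² = 0.0499 + 0.1306 + 0.0219 = 0.2024 ≈ 0.202
Degrees of freedom = 3 − 1 = 2; critical value at α = 0.05 is 5.991.
Since 0.202 < 5.991, we fail to reject the null hypothesis — the data are consistent with the 12:3:1 ratio.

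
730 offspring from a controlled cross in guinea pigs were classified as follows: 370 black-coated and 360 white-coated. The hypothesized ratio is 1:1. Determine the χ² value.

0.137

The 1:1 ratio has 2 parts, so with N = 730 the expected counts are:
  black-coated: 730 × 1/2 = 365
  white-coated: 730 × 1/2 = 365
χ² = Σ (O − E)² / E
  black-coated: (370 − 365)² / 365 = 0.0685
  white-coated: (360 − 365)² / 365 = 0.0685
χ² = 0.0685 + 0.0685 = 0.137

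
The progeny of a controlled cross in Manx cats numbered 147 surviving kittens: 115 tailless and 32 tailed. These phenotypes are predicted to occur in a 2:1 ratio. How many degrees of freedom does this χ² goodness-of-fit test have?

A goodness-of-fit test with 2 phenotype classes has df = 2 − 1 = 1.

1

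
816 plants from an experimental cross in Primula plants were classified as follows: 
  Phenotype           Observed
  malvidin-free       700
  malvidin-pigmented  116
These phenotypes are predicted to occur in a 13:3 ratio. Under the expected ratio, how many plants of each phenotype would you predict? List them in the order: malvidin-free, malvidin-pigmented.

663, 153

Expected counts for N = 816 under a 13:3 ratio (total parts = 16):
  malvidin-free: 816 × 13/16 = 663
  malvidin-pigmented: 816 × 3/16 = 153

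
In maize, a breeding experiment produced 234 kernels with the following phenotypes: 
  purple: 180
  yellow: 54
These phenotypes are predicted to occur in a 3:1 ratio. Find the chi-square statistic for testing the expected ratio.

0.462

The 3:1 ratio has 4 parts, so with N = 234 the expected counts are:
  purple: 234 × 3/4 = 175.5
  yellow: 234 × 1/4 = 58.5
χ² = Σ (O − E)² / E
  purple: (180 − 175.5)² / 175.5 = 0.1154
  yellow: (54 − 58.5)² / 58.5 = 0.3462
χ² = 0.1154 + 0.3462 = 0.4616 ≈ 0.462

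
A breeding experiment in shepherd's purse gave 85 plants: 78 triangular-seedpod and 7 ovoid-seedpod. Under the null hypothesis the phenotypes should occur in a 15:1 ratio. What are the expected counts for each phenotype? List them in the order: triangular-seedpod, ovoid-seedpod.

Under the 15:1 hypothesis (Σ ratio = 16, N = 85):
  triangular-seedpod: 85 × 15/16 = 79.6875
  ovoid-seedpod: 85 × 1/16 = 5.3125

79.6875, 5.3125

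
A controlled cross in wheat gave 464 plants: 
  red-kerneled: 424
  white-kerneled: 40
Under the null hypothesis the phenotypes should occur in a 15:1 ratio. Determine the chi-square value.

The 15:1 ratio has 16 parts, so with N = 464 the expected counts are:
  red-kerneled: 464 × 15/16 = 435
  white-kerneled: 464 × 1/16 = 29
χ² = Σ (O − E)² / E
  red-kerneled: (424 − 435)² / 435 = 0.2782
  white-kerneled: (40 − 29)² / 29 = 4.1724
χ² = 0.2782 + 4.1724 = 4.4506 ≈ 4.451

4.451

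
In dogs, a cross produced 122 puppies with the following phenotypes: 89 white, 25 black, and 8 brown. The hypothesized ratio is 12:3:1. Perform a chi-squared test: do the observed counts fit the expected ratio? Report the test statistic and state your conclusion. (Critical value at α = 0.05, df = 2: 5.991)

The 12:3:1 ratio has 16 parts, so with N = 122 the expected counts are:
  white: 122 × 12/16 = 91.5
  black: 122 × 3/16 = 22.875
  brown: 122 × 1/16 = 7.625
χ² = Σ (O − E)² / E
  white: (89 − 91.5)² / 91.5 = 0.0683
  black: (25 − 22.875)² / 22.875 = 0.1974
  brown: (8 − 7.625)² / 7.625 = 0.0184
χ² = 0.0683 + 0.1974 + 0.0184 = 0.2841 ≈ 0.284
Degrees of freedom = 3 − 1 = 2; critical value at α = 0.05 is 5.991.
Since 0.284 < 5.991, we fail to reject the null hypothesis — the data are consistent with the 12:3:1 ratio.

0.284; consistent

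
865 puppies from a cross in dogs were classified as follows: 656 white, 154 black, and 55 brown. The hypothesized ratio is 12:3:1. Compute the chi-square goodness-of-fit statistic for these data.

Expected counts for N = 865 under a 12:3:1 ratio (total parts = 16):
  white: 865 × 12/16 = 648.75
  black: 865 × 3/16 = 162.1875
  brown: 865 × 1/16 = 54.0625
χ² = Σ (O − E)² / E
  white: (656 − 648.75)² / 648.75 = 0.0810
  black: (154 − 162.1875)² / 162.1875 = 0.4133
  brown: (55 − 54.0625)² / 54.0625 = 0.0163
χ² = 0.0810 + 0.4133 + 0.0163 = 0.5106 ≈ 0.511

0.511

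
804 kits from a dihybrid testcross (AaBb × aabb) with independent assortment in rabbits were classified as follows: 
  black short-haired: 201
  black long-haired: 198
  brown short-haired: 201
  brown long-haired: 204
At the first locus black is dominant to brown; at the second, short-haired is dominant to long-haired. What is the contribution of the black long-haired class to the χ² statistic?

0.045

A dihybrid testcross with independent assortment gives a 1:1:1:1 ratio.
Expected counts for N = 804 under a 1:1:1:1 ratio (total parts = 4):
  black short-haired: 804 × 1/4 = 201
  black long-haired: 804 × 1/4 = 201
  brown short-haired: 804 × 1/4 = 201
  brown long-haired: 804 × 1/4 = 201
Contribution of black long-haired: (198 − 201)² / 201 = 0.0448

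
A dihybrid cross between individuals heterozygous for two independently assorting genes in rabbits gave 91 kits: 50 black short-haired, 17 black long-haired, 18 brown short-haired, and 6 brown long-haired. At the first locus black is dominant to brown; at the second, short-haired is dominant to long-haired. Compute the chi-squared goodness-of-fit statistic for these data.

A dihybrid F₂ with independent assortment and complete dominance at both loci gives a 9:3:3:1 phenotypic ratio.
Under the 9:3:3:1 hypothesis (Σ ratio = 16, N = 91):
  black short-haired: 91 × 9/16 = 51.1875
  black long-haired: 91 × 3/16 = 17.0625
  brown short-haired: 91 × 3/16 = 17.0625
  brown long-haired: 91 × 1/16 = 5.6875
χ² = Σ (O − E)² / E
  black short-haired: (50 − 51.1875)² / 51.1875 = 0.0275
  black long-haired: (17 − 17.0625)² / 17.0625 = 0.0002
  brown short-haired: (18 − 17.0625)² / 17.0625 = 0.0515
  brown long-haired: (6 − 5.6875)² / 5.6875 = 0.0172
χ² = 0.0275 + 0.0002 + 0.0515 + 0.0172 = 0.0964 ≈ 0.096

0.096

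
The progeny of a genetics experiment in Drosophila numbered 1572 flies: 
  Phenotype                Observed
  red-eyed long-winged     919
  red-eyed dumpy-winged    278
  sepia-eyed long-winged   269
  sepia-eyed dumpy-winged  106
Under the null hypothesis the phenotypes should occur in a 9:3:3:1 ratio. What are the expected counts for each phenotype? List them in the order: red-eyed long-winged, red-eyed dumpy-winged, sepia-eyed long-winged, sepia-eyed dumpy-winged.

The 9:3:3:1 ratio has 16 parts, so with N = 1572 the expected counts are:
  red-eyed long-winged: 1572 × 9/16 = 884.25
  red-eyed dumpy-winged: 1572 × 3/16 = 294.75
  sepia-eyed long-winged: 1572 × 3/16 = 294.75
  sepia-eyed dumpy-winged: 1572 × 1/16 = 98.25

884.25, 294.75, 294.75, 98.25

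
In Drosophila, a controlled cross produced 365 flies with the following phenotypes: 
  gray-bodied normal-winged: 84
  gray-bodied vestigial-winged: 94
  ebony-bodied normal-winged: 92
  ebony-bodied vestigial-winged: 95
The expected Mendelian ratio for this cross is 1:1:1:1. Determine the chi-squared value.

The 1:1:1:1 ratio has 4 parts, so with N = 365 the expected counts are:
  gray-bodied normal-winged: 365 × 1/4 = 91.25
  gray-bodied vestigial-winged: 365 × 1/4 = 91.25
  ebony-bodied normal-winged: 365 × 1/4 = 91.25
  ebony-bodied vestigial-winged: 365 × 1/4 = 91.25
χ² = Σ (O − E)² / E
  gray-bodied normal-winged: (84 − 91.25)² / 91.25 = 0.5760
  gray-bodied vestigial-winged: (94 − 91.25)² / 91.25 = 0.0829
  ebony-bodied normal-winged: (92 − 91.25)² / 91.25 = 0.0062
  ebony-bodied vestigial-winged: (95 − 91.25)² / 91.25 = 0.1541
χ² = 0.5760 + 0.0829 + 0.0062 + 0.1541 = 0.8192 ≈ 0.819

0.819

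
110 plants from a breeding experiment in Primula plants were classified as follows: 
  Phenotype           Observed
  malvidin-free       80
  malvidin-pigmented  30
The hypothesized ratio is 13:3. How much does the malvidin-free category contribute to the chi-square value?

0.983

Expected counts for N = 110 under a 13:3 ratio (total parts = 16):
  malvidin-free: 110 × 13/16 = 89.375
  malvidin-pigmented: 110 × 3/16 = 20.625
Contribution of malvidin-free: (80 − 89.375)² / 89.375 = 0.9834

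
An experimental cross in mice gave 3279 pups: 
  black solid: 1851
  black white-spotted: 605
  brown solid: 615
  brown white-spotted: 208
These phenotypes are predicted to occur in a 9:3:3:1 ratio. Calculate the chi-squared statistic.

0.226

Under the 9:3:3:1 hypothesis (Σ ratio = 16, N = 3279):
  black solid: 3279 × 9/16 = 1844.4375
  black white-spotted: 3279 × 3/16 = 614.8125
  brown solid: 3279 × 3/16 = 614.8125
  brown white-spotted: 3279 × 1/16 = 204.9375
χ² = Σ (O − E)² / E
  black solid: (1851 − 1844.4375)² / 1844.4375 = 0.0233
  black white-spotted: (605 − 614.8125)² / 614.8125 = 0.1566
  brown solid: (615 − 614.8125)² / 614.8125 = 0.0001
  brown white-spotted: (208 − 204.9375)² / 204.9375 = 0.0458
χ² = 0.0233 + 0.1566 + 0.0001 + 0.0458 = 0.2258 ≈ 0.226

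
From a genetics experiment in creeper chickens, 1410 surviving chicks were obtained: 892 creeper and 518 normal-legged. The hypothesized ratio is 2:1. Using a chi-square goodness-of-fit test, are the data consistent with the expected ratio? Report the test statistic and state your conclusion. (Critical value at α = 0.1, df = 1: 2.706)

7.353; not consistent

The 2:1 ratio has 3 parts, so with N = 1410 the expected counts are:
  creeper: 1410 × 2/3 = 940
  normal-legged: 1410 × 1/3 = 470
χ² = Σ (O − E)² / E
  creeper: (892 − 940)² / 940 = 2.4511
  normal-legged: (518 − 470)² / 470 = 4.9021
χ² = 2.4511 + 4.9021 = 7.3532 ≈ 7.353
Degrees of freedom = 2 − 1 = 1; critical value at α = 0.1 is 2.706.
Since 7.353 > 2.706, we reject the null hypothesis — the data do not fit the 2:1 ratio.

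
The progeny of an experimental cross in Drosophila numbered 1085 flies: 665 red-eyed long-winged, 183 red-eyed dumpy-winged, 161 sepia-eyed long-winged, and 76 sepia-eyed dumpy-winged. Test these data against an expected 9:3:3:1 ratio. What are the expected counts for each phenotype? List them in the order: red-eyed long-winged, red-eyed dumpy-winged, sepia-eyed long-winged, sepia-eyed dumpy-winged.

Total ratio parts = 16. Expected numbers out of 1085:
  red-eyed long-winged: 1085 × 9/16 = 610.3125
  red-eyed dumpy-winged: 1085 × 3/16 = 203.4375
  sepia-eyed long-winged: 1085 × 3/16 = 203.4375
  sepia-eyed dumpy-winged: 1085 × 1/16 = 67.8125

610.3125, 203.4375, 203.4375, 67.8125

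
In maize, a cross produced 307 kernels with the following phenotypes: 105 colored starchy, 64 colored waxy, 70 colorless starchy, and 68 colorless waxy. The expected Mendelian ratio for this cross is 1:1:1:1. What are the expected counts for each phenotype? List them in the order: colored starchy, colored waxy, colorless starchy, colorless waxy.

Expected counts for N = 307 under a 1:1:1:1 ratio (total parts = 4):
  colored starchy: 307 × 1/4 = 76.75
  colored waxy: 307 × 1/4 = 76.75
  colorless starchy: 307 × 1/4 = 76.75
  colorless waxy: 307 × 1/4 = 76.75

76.75, 76.75, 76.75, 76.75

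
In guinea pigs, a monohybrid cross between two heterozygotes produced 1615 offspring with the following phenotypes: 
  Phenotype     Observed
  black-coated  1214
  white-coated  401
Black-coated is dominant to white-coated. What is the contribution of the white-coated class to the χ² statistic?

For a monohybrid cross between heterozygotes with complete dominance, the expected phenotypic ratio is 3:1.
Total ratio parts = 4. Expected numbers out of 1615:
  black-coated: 1615 × 3/4 = 1211.25
  white-coated: 1615 × 1/4 = 403.75
Contribution of white-coated: (401 − 403.75)² / 403.75 = 0.0187

0.019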